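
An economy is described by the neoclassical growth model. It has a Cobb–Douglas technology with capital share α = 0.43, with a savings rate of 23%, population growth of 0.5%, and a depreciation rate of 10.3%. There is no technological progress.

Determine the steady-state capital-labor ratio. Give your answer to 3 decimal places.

k* ≈ 3.767

At the steady state, Δk = 0, so s·k^α = (n + δ)·k.
Dividing both sides by k: k^(1−α) = s / (n + δ).
k^0.57 = 0.23 / (0.005 + 0.103) = 0.23 / 0.108 = 2.1296
k* = 2.1296^(1/0.57) ≈ 3.7667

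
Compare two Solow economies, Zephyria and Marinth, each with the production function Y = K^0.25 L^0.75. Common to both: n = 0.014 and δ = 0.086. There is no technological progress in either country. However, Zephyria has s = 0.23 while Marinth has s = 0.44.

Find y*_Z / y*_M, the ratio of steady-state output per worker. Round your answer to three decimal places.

Steady-state y* = [s/(n + δ)]^(α/(1−α)), so the ratio is [ (s_Z/(n + δ)_Z) / (s_M/(n + δ)_M) ]^0.3333.
s_Z/(n + δ)_Z = 0.23/0.100 = 2.3000; s_M/(n + δ)_M = 0.44/0.100 = 4.4000.
Ratio = (2.3000/4.4000)^0.3333 = 0.5227^0.3333 ≈ 0.8056

ratio ≈ 0.806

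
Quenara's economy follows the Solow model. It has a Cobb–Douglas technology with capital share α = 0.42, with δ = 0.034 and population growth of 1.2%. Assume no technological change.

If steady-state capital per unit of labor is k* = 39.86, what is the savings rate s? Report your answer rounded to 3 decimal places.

Steady state requires s·f(k) = (n + δ)·k, i.e. s·k^α = (n + δ)·k.
So s / (n + δ) = (k*)^(1−α) = 39.86^0.58 = 8.4784.
Therefore s = 8.4784 × (n + δ) = 8.4784 × 0.046 = 0.3900.

s ≈ 0.390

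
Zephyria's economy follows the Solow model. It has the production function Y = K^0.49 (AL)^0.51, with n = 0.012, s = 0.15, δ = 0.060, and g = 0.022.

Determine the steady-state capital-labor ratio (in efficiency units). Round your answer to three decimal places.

In steady state, investment equals break-even investment: s·k^α = (n + g + δ)·k.
Dividing both sides by k: k^(1−α) = s / (n + g + δ).
k^0.51 = 0.15 / (0.012 + 0.022 + 0.060) = 0.15 / 0.094 = 1.5957
k* = 1.5957^(1/0.51) ≈ 2.5000

k* = 2.500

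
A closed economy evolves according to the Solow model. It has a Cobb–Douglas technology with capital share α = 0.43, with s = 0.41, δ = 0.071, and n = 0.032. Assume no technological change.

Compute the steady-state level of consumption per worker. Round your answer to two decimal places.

c* = 1.67

At the steady state, Δk = 0, so s·k^α = (n + δ)·k.
Rearranging, k^(1−α) = s / (n + δ).
k^0.57 = 0.41 / (0.032 + 0.071) = 0.41 / 0.103 = 3.9806
k* = 3.9806^(1/0.57) ≈ 11.2860
y* = (k*)^α = 11.2860^0.43 ≈ 2.8353
c* = (1 − s)·y* = (1 − 0.41) × 2.8353 ≈ 1.6728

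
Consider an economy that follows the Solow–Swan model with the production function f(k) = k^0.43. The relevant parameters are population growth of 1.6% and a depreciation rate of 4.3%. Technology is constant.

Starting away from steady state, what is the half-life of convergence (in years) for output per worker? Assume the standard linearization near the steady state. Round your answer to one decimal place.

half-life ≈ 20.6 years

Near the steady state the convergence rate is λ = (1 − α)(n + δ).
λ = (1 − 0.43) × 0.059 = 0.57 × 0.059 = 0.03363
Half-life = ln 2 / λ = 0.6931 / 0.03363 ≈ 20.61 years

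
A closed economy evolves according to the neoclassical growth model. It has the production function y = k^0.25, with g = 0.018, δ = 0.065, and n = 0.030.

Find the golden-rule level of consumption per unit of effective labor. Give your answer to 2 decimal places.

At the golden rule, f'(k) = n + g + δ, so α·k^(α−1) = n + g + δ and k_gold = (α/(n + g + δ))^(1/(1−α)).
k_gold = (0.25/0.113)^(1/0.75) = 2.2124^1.3333 ≈ 2.8827
c_gold = f(k_gold) − (n + g + δ)·k_gold = 1.3030 − 0.113×2.8827 ≈ 0.9773

c_gold ≈ 0.98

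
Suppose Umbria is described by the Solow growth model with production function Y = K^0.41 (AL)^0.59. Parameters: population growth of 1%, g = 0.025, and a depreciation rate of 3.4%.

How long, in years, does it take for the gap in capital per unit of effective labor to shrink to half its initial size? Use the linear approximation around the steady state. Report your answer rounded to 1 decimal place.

t_½ ≈ 17.0 years

Near the steady state the convergence rate is λ = (1 − α)(n + g + δ).
λ = (1 − 0.41) × 0.069 = 0.59 × 0.069 = 0.04071
Half-life = ln 2 / λ = 0.6931 / 0.04071 ≈ 17.03 years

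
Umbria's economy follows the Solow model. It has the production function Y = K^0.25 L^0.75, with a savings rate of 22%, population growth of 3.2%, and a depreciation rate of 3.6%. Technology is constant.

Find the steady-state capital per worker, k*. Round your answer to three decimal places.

In steady state, investment equals break-even investment: s·k^α = (n + δ)·k.
Dividing both sides by k: k^(1−α) = s / (n + δ).
k^0.75 = 0.22 / (0.032 + 0.036) = 0.22 / 0.068 = 3.2353
k* = 3.2353^(1/0.75) ≈ 4.7850

k* ≈ 4.785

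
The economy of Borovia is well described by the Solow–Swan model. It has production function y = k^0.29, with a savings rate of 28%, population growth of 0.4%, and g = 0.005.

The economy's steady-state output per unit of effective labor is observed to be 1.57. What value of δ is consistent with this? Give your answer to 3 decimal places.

δ ≈ 0.084

At the steady state, Δk = 0, so s·k^α = (n + g + δ)·k.
Since y* = [s/(n + g + δ)]^(α/(1−α)), we have s/(n + g + δ) = (y*)^((1−α)/α) = 1.57^2.4483 = 3.0173.
Therefore n + g + δ = s / 3.0173 = 0.28 / 3.0173 = 0.0928, so δ = 0.0928 − 0.009 = 0.0838.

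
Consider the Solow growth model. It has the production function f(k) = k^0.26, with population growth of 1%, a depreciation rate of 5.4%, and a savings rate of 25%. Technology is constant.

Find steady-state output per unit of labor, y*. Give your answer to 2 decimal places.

Steady state requires s·f(k) = (n + δ)·k, i.e. s·k^α = (n + δ)·k.
Dividing both sides by k: k^(1−α) = s / (n + δ).
k^0.74 = 0.25 / (0.010 + 0.054) = 0.25 / 0.064 = 3.9063
k* = 3.9063^(1/0.74) ≈ 6.3050
y* = (k*)^α = 6.3050^0.26 ≈ 1.6141

y* ≈ 1.61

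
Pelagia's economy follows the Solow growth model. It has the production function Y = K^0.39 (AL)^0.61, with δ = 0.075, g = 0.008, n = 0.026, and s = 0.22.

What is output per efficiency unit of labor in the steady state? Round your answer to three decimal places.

Steady state requires s·f(k) = (n + g + δ)·k, i.e. s·k^α = (n + g + δ)·k.
Rearranging, k^(1−α) = s / (n + g + δ).
k^0.61 = 0.22 / (0.026 + 0.008 + 0.075) = 0.22 / 0.109 = 2.0183
k* = 2.0183^(1/0.61) ≈ 3.1621
y* = (k*)^α = 3.1621^0.39 ≈ 1.5667

y* = 1.567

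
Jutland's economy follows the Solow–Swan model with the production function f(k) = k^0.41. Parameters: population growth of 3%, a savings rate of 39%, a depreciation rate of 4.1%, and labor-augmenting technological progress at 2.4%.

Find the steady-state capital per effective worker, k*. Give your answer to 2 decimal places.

Steady state requires s·f(k) = (n + g + δ)·k, i.e. s·k^α = (n + g + δ)·k.
Rearranging, k^(1−α) = s / (n + g + δ).
k^0.59 = 0.39 / (0.030 + 0.024 + 0.041) = 0.39 / 0.095 = 4.1053
k* = 4.1053^(1/0.59) ≈ 10.9539

k* = 10.95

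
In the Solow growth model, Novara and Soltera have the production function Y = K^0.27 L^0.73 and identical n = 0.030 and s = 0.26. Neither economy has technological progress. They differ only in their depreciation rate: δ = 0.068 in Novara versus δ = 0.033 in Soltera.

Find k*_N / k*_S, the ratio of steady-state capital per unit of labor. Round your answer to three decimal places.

Steady-state k* = [s/(n + δ)]^(1/(1−α)), so the ratio is [ (s_N/(n + δ)_N) / (s_S/(n + δ)_S) ]^1.3699.
s_N/(n + δ)_N = 0.26/0.098 = 2.6531; s_S/(n + δ)_S = 0.26/0.063 = 4.1270.
Ratio = (2.6531/4.1270)^1.3699 = 0.6429^1.3699 ≈ 0.5460

k*_N / k*_S ≈ 0.546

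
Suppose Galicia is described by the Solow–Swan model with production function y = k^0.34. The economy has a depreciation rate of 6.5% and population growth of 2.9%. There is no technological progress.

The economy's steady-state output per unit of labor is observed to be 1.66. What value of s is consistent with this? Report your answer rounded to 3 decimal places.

s ≈ 0.251

In steady state, investment equals break-even investment: s·k^α = (n + δ)·k.
Since y* = [s/(n + δ)]^(α/(1−α)), we have s/(n + δ) = (y*)^((1−α)/α) = 1.66^1.9412 = 2.6747.
Therefore s = 2.6747 × (n + δ) = 2.6747 × 0.094 = 0.2514.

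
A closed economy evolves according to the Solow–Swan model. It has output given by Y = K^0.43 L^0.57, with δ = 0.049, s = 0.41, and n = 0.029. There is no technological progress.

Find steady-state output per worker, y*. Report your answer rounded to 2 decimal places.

In steady state, investment equals break-even investment: s·k^α = (n + δ)·k.
Rearranging, k^(1−α) = s / (n + δ).
k^0.57 = 0.41 / (0.029 + 0.049) = 0.41 / 0.078 = 5.2564
k* = 5.2564^(1/0.57) ≈ 18.3809
y* = (k*)^α = 18.3809^0.43 ≈ 3.4969

y* ≈ 3.50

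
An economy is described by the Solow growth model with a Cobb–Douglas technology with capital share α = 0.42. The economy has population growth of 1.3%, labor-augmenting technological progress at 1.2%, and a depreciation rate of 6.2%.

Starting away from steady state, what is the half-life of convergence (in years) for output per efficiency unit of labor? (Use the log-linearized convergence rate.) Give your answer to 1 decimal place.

Near the steady state the convergence rate is λ = (1 − α)(n + g + δ).
λ = (1 − 0.42) × 0.087 = 0.58 × 0.087 = 0.05046
Half-life = ln 2 / λ = 0.6931 / 0.05046 ≈ 13.74 years

t_½ ≈ 13.7 years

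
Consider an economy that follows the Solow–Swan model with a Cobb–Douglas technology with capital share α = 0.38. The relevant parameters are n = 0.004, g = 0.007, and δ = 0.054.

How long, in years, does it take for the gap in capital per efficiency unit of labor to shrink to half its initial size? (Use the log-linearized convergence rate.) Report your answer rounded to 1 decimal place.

Near the steady state the convergence rate is λ = (1 − α)(n + g + δ).
λ = (1 − 0.38) × 0.065 = 0.62 × 0.065 = 0.0403
Half-life = ln 2 / λ = 0.6931 / 0.0403 ≈ 17.20 years

t_½ ≈ 17.2 years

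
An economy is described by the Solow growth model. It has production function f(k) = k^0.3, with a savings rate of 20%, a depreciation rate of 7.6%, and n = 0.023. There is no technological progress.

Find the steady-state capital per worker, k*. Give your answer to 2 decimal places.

In steady state, investment equals break-even investment: s·k^α = (n + δ)·k.
Rearranging, k^(1−α) = s / (n + δ).
k^0.7 = 0.20 / (0.023 + 0.076) = 0.20 / 0.099 = 2.0202
k* = 2.0202^(1/0.7) ≈ 2.7307

k* ≈ 2.73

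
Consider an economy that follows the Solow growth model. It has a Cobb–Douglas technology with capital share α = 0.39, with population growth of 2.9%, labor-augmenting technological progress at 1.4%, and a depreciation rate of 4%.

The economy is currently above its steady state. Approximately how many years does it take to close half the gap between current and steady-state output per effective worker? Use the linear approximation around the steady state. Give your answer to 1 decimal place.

Near the steady state the convergence rate is λ = (1 − α)(n + g + δ).
λ = (1 − 0.39) × 0.083 = 0.61 × 0.083 = 0.05063
Half-life = ln 2 / λ = 0.6931 / 0.05063 ≈ 13.69 years

t_½ ≈ 13.7 years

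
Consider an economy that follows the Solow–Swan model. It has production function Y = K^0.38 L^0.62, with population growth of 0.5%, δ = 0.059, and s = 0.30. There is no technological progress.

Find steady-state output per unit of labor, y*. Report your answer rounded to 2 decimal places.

Steady state requires s·f(k) = (n + δ)·k, i.e. s·k^α = (n + δ)·k.
Dividing both sides by k: k^(1−α) = s / (n + δ).
k^0.62 = 0.30 / (0.005 + 0.059) = 0.30 / 0.064 = 4.6875
k* = 4.6875^(1/0.62) ≈ 12.0827
y* = (k*)^α = 12.0827^0.38 ≈ 2.5776

y* = 2.58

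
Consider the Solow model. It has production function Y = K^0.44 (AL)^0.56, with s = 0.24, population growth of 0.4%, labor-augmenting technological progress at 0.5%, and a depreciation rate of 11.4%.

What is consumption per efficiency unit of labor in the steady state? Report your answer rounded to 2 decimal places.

At the steady state, Δk = 0, so s·k^α = (n + g + δ)·k.
Dividing both sides by k: k^(1−α) = s / (n + g + δ).
k^0.56 = 0.24 / (0.004 + 0.005 + 0.114) = 0.24 / 0.123 = 1.9512
k* = 1.9512^(1/0.56) ≈ 3.2991
y* = (k*)^α = 3.2991^0.44 ≈ 1.6908
c* = (1 − s)·y* = (1 − 0.24) × 1.6908 ≈ 1.2850

c* = 1.29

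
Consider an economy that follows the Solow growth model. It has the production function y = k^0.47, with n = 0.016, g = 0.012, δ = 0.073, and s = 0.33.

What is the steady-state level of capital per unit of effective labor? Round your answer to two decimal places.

In steady state, investment equals break-even investment: s·k^α = (n + g + δ)·k.
Rearranging, k^(1−α) = s / (n + g + δ).
k^0.53 = 0.33 / (0.016 + 0.012 + 0.073) = 0.33 / 0.101 = 3.2673
k* = 3.2673^(1/0.53) ≈ 9.3362

k* ≈ 9.34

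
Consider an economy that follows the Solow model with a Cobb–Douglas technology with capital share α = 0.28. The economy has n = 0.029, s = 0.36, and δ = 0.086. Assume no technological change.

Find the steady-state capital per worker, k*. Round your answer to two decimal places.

k* ≈ 4.88

In steady state, investment equals break-even investment: s·k^α = (n + δ)·k.
Rearranging, k^(1−α) = s / (n + δ).
k^0.72 = 0.36 / (0.029 + 0.086) = 0.36 / 0.115 = 3.1304
k* = 3.1304^(1/0.72) ≈ 4.8790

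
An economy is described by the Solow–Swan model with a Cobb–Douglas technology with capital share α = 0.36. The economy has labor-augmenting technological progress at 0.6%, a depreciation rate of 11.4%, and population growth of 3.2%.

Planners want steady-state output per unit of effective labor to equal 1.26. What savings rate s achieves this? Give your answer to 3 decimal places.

In steady state, investment equals break-even investment: s·k^α = (n + g + δ)·k.
Since y* = [s/(n + g + δ)]^(α/(1−α)), we have s/(n + g + δ) = (y*)^((1−α)/α) = 1.26^1.7778 = 1.5081.
Therefore s = 1.5081 × (n + g + δ) = 1.5081 × 0.152 = 0.2292.

s ≈ 0.229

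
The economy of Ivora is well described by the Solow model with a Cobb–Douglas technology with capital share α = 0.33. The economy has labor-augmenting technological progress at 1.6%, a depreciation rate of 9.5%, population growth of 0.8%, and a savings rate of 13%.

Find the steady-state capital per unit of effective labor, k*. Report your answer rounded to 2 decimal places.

In steady state, investment equals break-even investment: s·k^α = (n + g + δ)·k.
Dividing both sides by k: k^(1−α) = s / (n + g + δ).
k^0.67 = 0.13 / (0.008 + 0.016 + 0.095) = 0.13 / 0.119 = 1.0924
k* = 1.0924^(1/0.67) ≈ 1.1410

k* = 1.14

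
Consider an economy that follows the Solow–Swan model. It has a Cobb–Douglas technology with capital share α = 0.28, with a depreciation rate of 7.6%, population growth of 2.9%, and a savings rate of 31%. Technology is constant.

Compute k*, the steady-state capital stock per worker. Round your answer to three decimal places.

At the steady state, Δk = 0, so s·k^α = (n + δ)·k.
Dividing both sides by k: k^(1−α) = s / (n + δ).
k^0.72 = 0.31 / (0.029 + 0.076) = 0.31 / 0.105 = 2.9524
k* = 2.9524^(1/0.72) ≈ 4.4980

k* ≈ 4.498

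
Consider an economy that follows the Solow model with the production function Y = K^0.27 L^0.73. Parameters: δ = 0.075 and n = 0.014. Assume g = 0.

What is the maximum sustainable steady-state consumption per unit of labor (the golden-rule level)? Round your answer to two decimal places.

At the golden rule, f'(k) = n + δ, so α·k^(α−1) = n + δ and k_gold = (α/(n + δ))^(1/(1−α)).
k_gold = (0.27/0.089)^(1/0.73) = 3.0337^1.3699 ≈ 4.5736
c_gold = f(k_gold) − (n + δ)·k_gold = 1.5075 − 0.089×4.5736 ≈ 1.1004

c_gold ≈ 1.10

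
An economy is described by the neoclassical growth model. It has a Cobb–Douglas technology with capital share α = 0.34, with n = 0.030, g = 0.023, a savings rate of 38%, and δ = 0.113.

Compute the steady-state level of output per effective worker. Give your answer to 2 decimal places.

y* = 1.53

At the steady state, Δk = 0, so s·k^α = (n + g + δ)·k.
Rearranging, k^(1−α) = s / (n + g + δ).
k^0.66 = 0.38 / (0.030 + 0.023 + 0.113) = 0.38 / 0.166 = 2.2892
k* = 2.2892^(1/0.66) ≈ 3.5073
y* = (k*)^α = 3.5073^0.34 ≈ 1.5321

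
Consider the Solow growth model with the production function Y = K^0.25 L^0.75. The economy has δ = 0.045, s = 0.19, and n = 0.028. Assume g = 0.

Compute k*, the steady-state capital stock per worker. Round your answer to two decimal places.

In steady state, investment equals break-even investment: s·k^α = (n + δ)·k.
Rearranging, k^(1−α) = s / (n + δ).
k^0.75 = 0.19 / (0.028 + 0.045) = 0.19 / 0.073 = 2.6027
k* = 2.6027^(1/0.75) ≈ 3.5801

k* = 3.58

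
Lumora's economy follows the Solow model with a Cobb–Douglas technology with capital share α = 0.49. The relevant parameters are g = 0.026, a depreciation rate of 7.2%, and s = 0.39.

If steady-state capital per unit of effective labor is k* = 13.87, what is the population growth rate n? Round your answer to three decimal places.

In steady state, investment equals break-even investment: s·k^α = (n + g + δ)·k.
So s / (n + g + δ) = (k*)^(1−α) = 13.87^0.51 = 3.8235.
Therefore n + g + δ = s / 3.8235 = 0.39 / 3.8235 = 0.1020, so n = 0.1020 − 0.098 = 0.0040.

n ≈ 0.004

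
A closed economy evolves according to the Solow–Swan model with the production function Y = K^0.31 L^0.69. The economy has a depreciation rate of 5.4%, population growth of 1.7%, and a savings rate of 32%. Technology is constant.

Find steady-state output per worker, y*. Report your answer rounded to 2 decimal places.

y* ≈ 1.97

Steady state requires s·f(k) = (n + δ)·k, i.e. s·k^α = (n + δ)·k.
Rearranging, k^(1−α) = s / (n + δ).
k^0.69 = 0.32 / (0.017 + 0.054) = 0.32 / 0.071 = 4.5070
k* = 4.5070^(1/0.69) ≈ 8.8647
y* = (k*)^α = 8.8647^0.31 ≈ 1.9669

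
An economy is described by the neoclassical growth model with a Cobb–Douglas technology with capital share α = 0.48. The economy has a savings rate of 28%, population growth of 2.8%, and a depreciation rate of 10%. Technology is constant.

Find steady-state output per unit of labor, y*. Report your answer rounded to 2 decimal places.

y* = 2.06

In steady state, investment equals break-even investment: s·k^α = (n + δ)·k.
Rearranging, k^(1−α) = s / (n + δ).
k^0.52 = 0.28 / (0.028 + 0.100) = 0.28 / 0.128 = 2.1875
k* = 2.1875^(1/0.52) ≈ 4.5055
y* = (k*)^α = 4.5055^0.48 ≈ 2.0597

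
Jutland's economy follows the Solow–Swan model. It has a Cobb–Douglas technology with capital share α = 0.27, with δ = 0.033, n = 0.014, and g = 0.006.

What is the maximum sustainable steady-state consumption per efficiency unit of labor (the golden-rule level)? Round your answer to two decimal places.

At the golden rule, f'(k) = n + g + δ, so α·k^(α−1) = n + g + δ and k_gold = (α/(n + g + δ))^(1/(1−α)).
k_gold = (0.27/0.053)^(1/0.73) = 5.0943^1.3699 ≈ 9.3033
c_gold = f(k_gold) − (n + g + δ)·k_gold = 1.8261 − 0.053×9.3033 ≈ 1.3330

c_gold ≈ 1.33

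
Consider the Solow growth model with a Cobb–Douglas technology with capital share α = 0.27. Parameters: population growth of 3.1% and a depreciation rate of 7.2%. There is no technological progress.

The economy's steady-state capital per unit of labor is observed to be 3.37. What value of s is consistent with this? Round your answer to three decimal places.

Steady state requires s·f(k) = (n + δ)·k, i.e. s·k^α = (n + δ)·k.
So s / (n + δ) = (k*)^(1−α) = 3.37^0.73 = 2.4276.
Therefore s = 2.4276 × (n + δ) = 2.4276 × 0.103 = 0.2500.

s ≈ 0.250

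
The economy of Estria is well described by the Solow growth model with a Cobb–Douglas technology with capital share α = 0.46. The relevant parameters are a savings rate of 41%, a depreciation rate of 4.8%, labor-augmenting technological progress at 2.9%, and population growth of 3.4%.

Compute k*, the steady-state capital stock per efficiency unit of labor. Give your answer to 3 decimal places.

Steady state requires s·f(k) = (n + g + δ)·k, i.e. s·k^α = (n + g + δ)·k.
Rearranging, k^(1−α) = s / (n + g + δ).
k^0.54 = 0.41 / (0.034 + 0.029 + 0.048) = 0.41 / 0.111 = 3.6937
k* = 3.6937^(1/0.54) ≈ 11.2423

k* ≈ 11.242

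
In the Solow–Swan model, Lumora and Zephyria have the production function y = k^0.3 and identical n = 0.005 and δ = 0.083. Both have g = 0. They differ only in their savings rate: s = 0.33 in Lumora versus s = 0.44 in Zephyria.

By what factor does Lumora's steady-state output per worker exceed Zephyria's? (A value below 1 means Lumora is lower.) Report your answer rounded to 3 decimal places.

Steady-state y* = [s/(n + δ)]^(α/(1−α)), so the ratio is [ (s_L/(n + δ)_L) / (s_Z/(n + δ)_Z) ]^0.4286.
s_L/(n + δ)_L = 0.33/0.088 = 3.7500; s_Z/(n + δ)_Z = 0.44/0.088 = 5.0000.
Ratio = (3.7500/5.0000)^0.4286 = 0.7500^0.4286 ≈ 0.8840

ratio ≈ 0.884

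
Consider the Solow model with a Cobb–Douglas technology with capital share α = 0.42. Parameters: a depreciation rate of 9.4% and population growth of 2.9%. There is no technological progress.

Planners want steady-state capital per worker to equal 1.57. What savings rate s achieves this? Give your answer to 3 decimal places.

At the steady state, Δk = 0, so s·k^α = (n + δ)·k.
So s / (n + δ) = (k*)^(1−α) = 1.57^0.58 = 1.2990.
Therefore s = 1.2990 × (n + δ) = 1.2990 × 0.123 = 0.1598.

s ≈ 0.160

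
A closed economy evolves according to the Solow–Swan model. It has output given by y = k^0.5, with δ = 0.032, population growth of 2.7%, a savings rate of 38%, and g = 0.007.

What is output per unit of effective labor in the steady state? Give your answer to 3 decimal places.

y* = 5.758

In steady state, investment equals break-even investment: s·k^α = (n + g + δ)·k.
Rearranging, k^(1−α) = s / (n + g + δ).
k^0.5 = 0.38 / (0.027 + 0.007 + 0.032) = 0.38 / 0.066 = 5.7576
k* = 5.7576^(1/0.5) ≈ 33.1500
y* = (k*)^α = 33.1500^0.5 ≈ 5.7576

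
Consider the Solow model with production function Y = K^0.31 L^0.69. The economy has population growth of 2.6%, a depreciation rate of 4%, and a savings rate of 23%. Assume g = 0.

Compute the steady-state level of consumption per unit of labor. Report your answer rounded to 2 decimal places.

At the steady state, Δk = 0, so s·k^α = (n + δ)·k.
Rearranging, k^(1−α) = s / (n + δ).
k^0.69 = 0.23 / (0.026 + 0.040) = 0.23 / 0.066 = 3.4848
k* = 3.4848^(1/0.69) ≈ 6.1061
y* = (k*)^α = 6.1061^0.31 ≈ 1.7522
c* = (1 − s)·y* = (1 − 0.23) × 1.7522 ≈ 1.3492

c* ≈ 1.35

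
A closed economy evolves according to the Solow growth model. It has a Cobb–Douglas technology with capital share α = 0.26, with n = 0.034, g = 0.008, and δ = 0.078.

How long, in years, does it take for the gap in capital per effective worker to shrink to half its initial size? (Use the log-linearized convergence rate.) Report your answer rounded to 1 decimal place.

about 7.8 years

Near the steady state the convergence rate is λ = (1 − α)(n + g + δ).
λ = (1 − 0.26) × 0.120 = 0.74 × 0.120 = 0.0888
Half-life = ln 2 / λ = 0.6931 / 0.0888 ≈ 7.81 years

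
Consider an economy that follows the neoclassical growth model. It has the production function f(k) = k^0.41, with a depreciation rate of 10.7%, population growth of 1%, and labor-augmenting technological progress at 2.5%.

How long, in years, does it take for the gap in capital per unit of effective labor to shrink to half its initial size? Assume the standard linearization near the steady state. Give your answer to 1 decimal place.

Near the steady state the convergence rate is λ = (1 − α)(n + g + δ).
λ = (1 − 0.41) × 0.142 = 0.59 × 0.142 = 0.08378
Half-life = ln 2 / λ = 0.6931 / 0.08378 ≈ 8.27 years

about 8.3 years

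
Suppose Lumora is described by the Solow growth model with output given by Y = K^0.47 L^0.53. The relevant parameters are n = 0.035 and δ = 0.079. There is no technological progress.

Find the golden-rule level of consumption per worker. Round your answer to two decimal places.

At the golden rule, f'(k) = n + δ, so α·k^(α−1) = n + δ and k_gold = (α/(n + δ))^(1/(1−α)).
k_gold = (0.47/0.114)^(1/0.53) = 4.1228^1.8868 ≈ 14.4792
c_gold = f(k_gold) − (n + δ)·k_gold = 3.5120 − 0.114×14.4792 ≈ 1.8614

c_gold ≈ 1.86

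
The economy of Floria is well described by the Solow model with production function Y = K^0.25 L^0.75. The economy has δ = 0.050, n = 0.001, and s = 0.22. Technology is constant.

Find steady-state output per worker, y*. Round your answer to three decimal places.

y* ≈ 1.628

At the steady state, Δk = 0, so s·k^α = (n + δ)·k.
Dividing both sides by k: k^(1−α) = s / (n + δ).
k^0.75 = 0.22 / (0.001 + 0.050) = 0.22 / 0.051 = 4.3137
k* = 4.3137^(1/0.75) ≈ 7.0221
y* = (k*)^α = 7.0221^0.25 ≈ 1.6279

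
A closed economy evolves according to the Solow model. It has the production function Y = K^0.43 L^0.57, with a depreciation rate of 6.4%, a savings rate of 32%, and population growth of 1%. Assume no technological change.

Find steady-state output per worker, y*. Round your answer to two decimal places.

y* = 3.02

At the steady state, Δk = 0, so s·k^α = (n + δ)·k.
Dividing both sides by k: k^(1−α) = s / (n + δ).
k^0.57 = 0.32 / (0.010 + 0.064) = 0.32 / 0.074 = 4.3243
k* = 4.3243^(1/0.57) ≈ 13.0509
y* = (k*)^α = 13.0509^0.43 ≈ 3.0180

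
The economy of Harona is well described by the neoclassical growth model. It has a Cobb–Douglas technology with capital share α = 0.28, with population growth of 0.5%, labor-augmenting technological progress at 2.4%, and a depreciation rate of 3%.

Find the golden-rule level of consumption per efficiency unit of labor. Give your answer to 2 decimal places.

At the golden rule, f'(k) = n + g + δ, so α·k^(α−1) = n + g + δ and k_gold = (α/(n + g + δ))^(1/(1−α)).
k_gold = (0.28/0.059)^(1/0.72) = 4.7458^1.3889 ≈ 8.6961
c_gold = f(k_gold) − (n + g + δ)·k_gold = 1.8324 − 0.059×8.6961 ≈ 1.3193

c_gold ≈ 1.32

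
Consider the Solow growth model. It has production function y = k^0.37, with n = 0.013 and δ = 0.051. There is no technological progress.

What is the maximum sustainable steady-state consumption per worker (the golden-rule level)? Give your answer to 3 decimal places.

c_gold ≈ 1.766

At the golden rule, f'(k) = n + δ, so α·k^(α−1) = n + δ and k_gold = (α/(n + δ))^(1/(1−α)).
k_gold = (0.37/0.064)^(1/0.63) = 5.7813^1.5873 ≈ 16.2018
c_gold = f(k_gold) − (n + δ)·k_gold = 2.8025 − 0.064×16.2018 ≈ 1.7656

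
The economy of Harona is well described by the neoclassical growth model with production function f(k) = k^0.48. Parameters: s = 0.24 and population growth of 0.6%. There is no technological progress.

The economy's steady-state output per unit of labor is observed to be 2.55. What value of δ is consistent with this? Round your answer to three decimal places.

δ ≈ 0.081

In steady state, investment equals break-even investment: s·k^α = (n + δ)·k.
Since y* = [s/(n + δ)]^(α/(1−α)), we have s/(n + δ) = (y*)^((1−α)/α) = 2.55^1.0833 = 2.7568.
Therefore n + δ = s / 2.7568 = 0.24 / 2.7568 = 0.0871, so δ = 0.0871 − 0.006 = 0.0811.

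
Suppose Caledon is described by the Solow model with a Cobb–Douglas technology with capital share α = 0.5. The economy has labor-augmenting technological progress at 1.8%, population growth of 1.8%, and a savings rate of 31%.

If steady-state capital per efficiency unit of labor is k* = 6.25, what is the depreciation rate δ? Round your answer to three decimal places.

δ ≈ 0.088

In steady state, investment equals break-even investment: s·k^α = (n + g + δ)·k.
So s / (n + g + δ) = (k*)^(1−α) = 6.25^0.5 = 2.5000.
Therefore n + g + δ = s / 2.5000 = 0.31 / 2.5000 = 0.1240, so δ = 0.1240 − 0.036 = 0.0880.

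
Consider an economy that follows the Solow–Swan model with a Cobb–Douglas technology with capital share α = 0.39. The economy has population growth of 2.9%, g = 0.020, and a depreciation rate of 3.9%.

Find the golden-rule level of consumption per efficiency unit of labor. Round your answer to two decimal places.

At the golden rule, f'(k) = n + g + δ, so α·k^(α−1) = n + g + δ and k_gold = (α/(n + g + δ))^(1/(1−α)).
k_gold = (0.39/0.088)^(1/0.61) = 4.4318^1.6393 ≈ 11.4799
c_gold = f(k_gold) − (n + g + δ)·k_gold = 2.5905 − 0.088×11.4799 ≈ 1.5803

c_gold ≈ 1.58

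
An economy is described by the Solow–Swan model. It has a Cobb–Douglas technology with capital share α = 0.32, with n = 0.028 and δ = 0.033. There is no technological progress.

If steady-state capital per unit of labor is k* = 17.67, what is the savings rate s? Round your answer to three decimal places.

s ≈ 0.430

At the steady state, Δk = 0, so s·k^α = (n + δ)·k.
So s / (n + δ) = (k*)^(1−α) = 17.67^0.68 = 7.0489.
Therefore s = 7.0489 × (n + δ) = 7.0489 × 0.061 = 0.4300.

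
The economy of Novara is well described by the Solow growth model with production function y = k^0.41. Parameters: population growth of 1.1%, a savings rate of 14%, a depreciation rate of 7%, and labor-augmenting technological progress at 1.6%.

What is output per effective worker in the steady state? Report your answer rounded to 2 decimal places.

y* ≈ 1.29

At the steady state, Δk = 0, so s·k^α = (n + g + δ)·k.
Dividing both sides by k: k^(1−α) = s / (n + g + δ).
k^0.59 = 0.14 / (0.011 + 0.016 + 0.070) = 0.14 / 0.097 = 1.4433
k* = 1.4433^(1/0.59) ≈ 1.8625
y* = (k*)^α = 1.8625^0.41 ≈ 1.2904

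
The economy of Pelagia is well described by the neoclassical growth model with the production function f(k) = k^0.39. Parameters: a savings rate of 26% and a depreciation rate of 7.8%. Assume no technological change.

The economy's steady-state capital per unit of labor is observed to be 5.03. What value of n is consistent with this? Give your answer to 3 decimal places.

n ≈ 0.019

At the steady state, Δk = 0, so s·k^α = (n + δ)·k.
So s / (n + δ) = (k*)^(1−α) = 5.03^0.61 = 2.6789.
Therefore n + δ = s / 2.6789 = 0.26 / 2.6789 = 0.0971, so n = 0.0971 − 0.078 = 0.0191.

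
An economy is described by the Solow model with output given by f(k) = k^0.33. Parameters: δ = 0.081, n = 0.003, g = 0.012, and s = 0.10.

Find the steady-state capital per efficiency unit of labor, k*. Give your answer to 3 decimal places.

k* ≈ 1.063

At the steady state, Δk = 0, so s·k^α = (n + g + δ)·k.
Rearranging, k^(1−α) = s / (n + g + δ).
k^0.67 = 0.10 / (0.003 + 0.012 + 0.081) = 0.10 / 0.096 = 1.0417
k* = 1.0417^(1/0.67) ≈ 1.0629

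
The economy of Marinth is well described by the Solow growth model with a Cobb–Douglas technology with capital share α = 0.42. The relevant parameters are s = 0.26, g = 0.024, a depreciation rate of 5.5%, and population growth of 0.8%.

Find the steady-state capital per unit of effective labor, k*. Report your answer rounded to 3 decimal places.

Steady state requires s·f(k) = (n + g + δ)·k, i.e. s·k^α = (n + g + δ)·k.
Dividing both sides by k: k^(1−α) = s / (n + g + δ).
k^0.58 = 0.26 / (0.008 + 0.024 + 0.055) = 0.26 / 0.087 = 2.9885
k* = 2.9885^(1/0.58) ≈ 6.6031

k* = 6.603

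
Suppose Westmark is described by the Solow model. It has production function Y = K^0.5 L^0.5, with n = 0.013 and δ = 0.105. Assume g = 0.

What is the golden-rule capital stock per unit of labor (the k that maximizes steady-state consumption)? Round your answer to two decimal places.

The golden rule sets f'(k) = n + δ, i.e. α·k^(α−1) = n + δ.
So k^(1−α) = α / (n + δ) = 0.5 / 0.118 = 4.2373.
k_gold = 4.2373^(1/0.5) ≈ 17.9547

k_gold ≈ 17.95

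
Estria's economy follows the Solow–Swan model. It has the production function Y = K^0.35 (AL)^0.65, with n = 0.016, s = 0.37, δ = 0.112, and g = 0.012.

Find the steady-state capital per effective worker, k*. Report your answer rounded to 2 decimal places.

In steady state, investment equals break-even investment: s·k^α = (n + g + δ)·k.
Dividing both sides by k: k^(1−α) = s / (n + g + δ).
k^0.65 = 0.37 / (0.016 + 0.012 + 0.112) = 0.37 / 0.140 = 2.6429
k* = 2.6429^(1/0.65) ≈ 4.4602

k* ≈ 4.46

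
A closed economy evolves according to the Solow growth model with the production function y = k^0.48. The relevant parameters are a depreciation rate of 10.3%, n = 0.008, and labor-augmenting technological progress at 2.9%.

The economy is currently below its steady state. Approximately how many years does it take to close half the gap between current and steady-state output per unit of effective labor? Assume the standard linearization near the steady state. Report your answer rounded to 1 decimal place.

half-life ≈ 9.5 years

Near the steady state the convergence rate is λ = (1 − α)(n + g + δ).
λ = (1 − 0.48) × 0.140 = 0.52 × 0.140 = 0.0728
Half-life = ln 2 / λ = 0.6931 / 0.0728 ≈ 9.52 years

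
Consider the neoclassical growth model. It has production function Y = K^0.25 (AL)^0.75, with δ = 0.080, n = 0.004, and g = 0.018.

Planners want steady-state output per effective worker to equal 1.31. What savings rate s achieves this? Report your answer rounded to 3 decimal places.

s ≈ 0.229

Steady state requires s·f(k) = (n + g + δ)·k, i.e. s·k^α = (n + g + δ)·k.
Since y* = [s/(n + g + δ)]^(α/(1−α)), we have s/(n + g + δ) = (y*)^((1−α)/α) = 1.31^3 = 2.2481.
Therefore s = 2.2481 × (n + g + δ) = 2.2481 × 0.102 = 0.2293.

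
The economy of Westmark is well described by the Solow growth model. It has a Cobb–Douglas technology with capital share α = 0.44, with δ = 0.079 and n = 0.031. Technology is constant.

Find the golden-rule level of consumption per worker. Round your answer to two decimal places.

c_gold ≈ 1.66

At the golden rule, f'(k) = n + δ, so α·k^(α−1) = n + δ and k_gold = (α/(n + δ))^(1/(1−α)).
k_gold = (0.44/0.110)^(1/0.56) = 4.0000^1.7857 ≈ 11.8877
c_gold = f(k_gold) − (n + δ)·k_gold = 2.9720 − 0.110×11.8877 ≈ 1.6644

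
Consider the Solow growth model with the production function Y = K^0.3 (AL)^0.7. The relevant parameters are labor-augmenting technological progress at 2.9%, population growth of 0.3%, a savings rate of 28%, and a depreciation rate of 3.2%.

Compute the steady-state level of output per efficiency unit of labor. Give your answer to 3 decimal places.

At the steady state, Δk = 0, so s·k^α = (n + g + δ)·k.
Rearranging, k^(1−α) = s / (n + g + δ).
k^0.7 = 0.28 / (0.003 + 0.029 + 0.032) = 0.28 / 0.064 = 4.3750
k* = 4.3750^(1/0.7) ≈ 8.2354
y* = (k*)^α = 8.2354^0.3 ≈ 1.8824

y* ≈ 1.882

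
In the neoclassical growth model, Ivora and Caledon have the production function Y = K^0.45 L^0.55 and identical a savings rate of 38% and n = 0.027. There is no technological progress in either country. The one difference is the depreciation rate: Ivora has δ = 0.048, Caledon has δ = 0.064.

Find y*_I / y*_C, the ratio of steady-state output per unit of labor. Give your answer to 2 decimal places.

y*_I / y*_C ≈ 1.17

Steady-state y* = [s/(n + δ)]^(α/(1−α)), so the ratio is [ (s_I/(n + δ)_I) / (s_C/(n + δ)_C) ]^0.8182.
s_I/(n + δ)_I = 0.38/0.075 = 5.0667; s_C/(n + δ)_C = 0.38/0.091 = 4.1758.
Ratio = (5.0667/4.1758)^0.8182 = 1.2133^0.8182 ≈ 1.1714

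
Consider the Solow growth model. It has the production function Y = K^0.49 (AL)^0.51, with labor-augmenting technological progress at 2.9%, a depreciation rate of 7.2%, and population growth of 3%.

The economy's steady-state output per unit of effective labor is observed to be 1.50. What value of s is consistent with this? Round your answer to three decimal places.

s ≈ 0.200

In steady state, investment equals break-even investment: s·k^α = (n + g + δ)·k.
Since y* = [s/(n + g + δ)]^(α/(1−α)), we have s/(n + g + δ) = (y*)^((1−α)/α) = 1.50^1.0408 = 1.5250.
Therefore s = 1.5250 × (n + g + δ) = 1.5250 × 0.131 = 0.1998.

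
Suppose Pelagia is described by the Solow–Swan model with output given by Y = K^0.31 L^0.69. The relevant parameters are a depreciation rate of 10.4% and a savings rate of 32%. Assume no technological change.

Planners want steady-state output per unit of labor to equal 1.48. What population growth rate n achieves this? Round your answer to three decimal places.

n ≈ 0.030

In steady state, investment equals break-even investment: s·k^α = (n + δ)·k.
Since y* = [s/(n + δ)]^(α/(1−α)), we have s/(n + δ) = (y*)^((1−α)/α) = 1.48^2.2258 = 2.3931.
Therefore n + δ = s / 2.3931 = 0.32 / 2.3931 = 0.1337, so n = 0.1337 − 0.104 = 0.0297.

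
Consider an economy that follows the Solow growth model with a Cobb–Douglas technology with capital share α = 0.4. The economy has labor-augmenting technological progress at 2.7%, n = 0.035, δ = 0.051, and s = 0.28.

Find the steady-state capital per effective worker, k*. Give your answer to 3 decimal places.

k* = 4.537

At the steady state, Δk = 0, so s·k^α = (n + g + δ)·k.
Rearranging, k^(1−α) = s / (n + g + δ).
k^0.6 = 0.28 / (0.035 + 0.027 + 0.051) = 0.28 / 0.113 = 2.4779
k* = 2.4779^(1/0.6) ≈ 4.5374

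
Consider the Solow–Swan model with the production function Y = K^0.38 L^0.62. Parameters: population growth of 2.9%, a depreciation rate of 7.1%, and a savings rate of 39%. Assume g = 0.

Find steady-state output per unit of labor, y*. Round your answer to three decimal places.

y* = 2.303

Steady state requires s·f(k) = (n + δ)·k, i.e. s·k^α = (n + δ)·k.
Rearranging, k^(1−α) = s / (n + δ).
k^0.62 = 0.39 / (0.029 + 0.071) = 0.39 / 0.100 = 3.9000
k* = 3.9000^(1/0.62) ≈ 8.9811
y* = (k*)^α = 8.9811^0.38 ≈ 2.3028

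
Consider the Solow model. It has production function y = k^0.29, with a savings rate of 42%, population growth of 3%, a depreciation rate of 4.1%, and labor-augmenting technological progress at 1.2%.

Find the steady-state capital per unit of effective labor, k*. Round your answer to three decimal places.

k* ≈ 9.813

Steady state requires s·f(k) = (n + g + δ)·k, i.e. s·k^α = (n + g + δ)·k.
Dividing both sides by k: k^(1−α) = s / (n + g + δ).
k^0.71 = 0.42 / (0.030 + 0.012 + 0.041) = 0.42 / 0.083 = 5.0602
k* = 5.0602^(1/0.71) ≈ 9.8126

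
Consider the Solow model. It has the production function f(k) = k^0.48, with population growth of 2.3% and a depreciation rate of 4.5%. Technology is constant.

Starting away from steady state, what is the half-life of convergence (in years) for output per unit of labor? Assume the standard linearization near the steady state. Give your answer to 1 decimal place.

half-life ≈ 19.6 years

Near the steady state the convergence rate is λ = (1 − α)(n + δ).
λ = (1 − 0.48) × 0.068 = 0.52 × 0.068 = 0.03536
Half-life = ln 2 / λ = 0.6931 / 0.03536 ≈ 19.60 years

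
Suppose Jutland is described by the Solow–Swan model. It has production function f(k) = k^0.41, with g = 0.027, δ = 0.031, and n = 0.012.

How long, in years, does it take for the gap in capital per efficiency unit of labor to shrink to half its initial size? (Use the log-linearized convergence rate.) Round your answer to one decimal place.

t_½ ≈ 16.8 years

Near the steady state the convergence rate is λ = (1 − α)(n + g + δ).
λ = (1 − 0.41) × 0.070 = 0.59 × 0.070 = 0.0413
Half-life = ln 2 / λ = 0.6931 / 0.0413 ≈ 16.78 years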